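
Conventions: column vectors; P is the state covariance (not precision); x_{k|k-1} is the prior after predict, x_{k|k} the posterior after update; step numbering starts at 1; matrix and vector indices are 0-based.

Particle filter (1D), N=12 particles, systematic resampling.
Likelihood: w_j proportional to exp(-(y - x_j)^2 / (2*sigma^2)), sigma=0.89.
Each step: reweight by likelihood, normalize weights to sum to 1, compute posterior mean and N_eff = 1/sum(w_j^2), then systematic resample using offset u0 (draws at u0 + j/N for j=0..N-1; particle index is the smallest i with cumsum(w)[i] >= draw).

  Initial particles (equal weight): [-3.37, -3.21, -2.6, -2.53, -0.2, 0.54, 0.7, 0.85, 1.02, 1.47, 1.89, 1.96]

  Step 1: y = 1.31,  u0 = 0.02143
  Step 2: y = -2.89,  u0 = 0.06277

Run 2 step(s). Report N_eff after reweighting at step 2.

N_eff = 1.2966

step 1: w=[0.0000, 0.0000, 0.0000, 0.0000, 0.0389, 0.1128, 0.1297, 0.1435, 0.1555, 0.1614, 0.1326, 0.1256]  mean=1.1585  Neff=7.3945  idx=[4, 5, 6, 6, 7, 8, 8, 9, 9, 10, 10, 11]
step 2: w=[0.8760, 0.0502, 0.0247, 0.0247, 0.0123, 0.0054, 0.0054, 0.0005, 0.0005, 0.0000, 0.0000, 0.0000]  mean=-0.0901  Neff=1.2966  idx=[0, 0, 0, 0, 0, 0, 0, 0, 0, 0, 1, 4]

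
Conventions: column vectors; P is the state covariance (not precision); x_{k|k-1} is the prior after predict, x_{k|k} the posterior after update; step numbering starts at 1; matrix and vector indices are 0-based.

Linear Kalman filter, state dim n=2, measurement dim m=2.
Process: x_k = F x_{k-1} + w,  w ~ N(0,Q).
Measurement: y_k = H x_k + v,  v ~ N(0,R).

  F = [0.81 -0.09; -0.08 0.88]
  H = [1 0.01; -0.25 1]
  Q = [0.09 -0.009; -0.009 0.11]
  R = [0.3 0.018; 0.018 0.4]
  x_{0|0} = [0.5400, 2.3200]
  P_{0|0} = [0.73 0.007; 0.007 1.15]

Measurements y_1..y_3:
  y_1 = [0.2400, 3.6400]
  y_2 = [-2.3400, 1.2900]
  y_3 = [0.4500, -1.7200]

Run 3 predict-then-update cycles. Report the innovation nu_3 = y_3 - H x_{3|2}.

step 1: x^-=[0.2286, 1.9984]  P^-=[0.5772 -0.1423; -0.1423 1.0042]  S=[0.8745 -0.2583; -0.2583 1.5115]  K=[0.6345 -0.0812; 0.0546 0.6973]  nu=[-0.0086, 1.6988]  x^+=[0.0851, 3.1824]  P^+=[0.1886 0.0261; 0.0261 0.2864]
step 2: x^-=[-0.2175, 2.7937]  P^-=[0.2123 -0.0251; -0.0251 0.3293]  S=[0.5118 -0.0568; -0.0568 0.7552]  K=[0.4062 -0.0730; 0.0067 0.4449]  nu=[-2.1505, -1.5581]  x^+=[-0.9772, 2.0860]  P^+=[0.1205 0.0082; 0.0082 0.1802]
step 3: x^-=[-0.9792, 1.9138]  P^-=[0.1693 -0.0251; -0.0251 0.2491]  S=[0.4688 -0.0469; -0.0469 0.6723]  K=[0.3530 -0.0757; -0.0104 0.3792]  nu=[1.4101, -3.8786]  x^+=[-0.1878, 0.4284]  P^+=[0.1045 0.0022; 0.0022 0.1520]

innov = [1.4101, -3.8786]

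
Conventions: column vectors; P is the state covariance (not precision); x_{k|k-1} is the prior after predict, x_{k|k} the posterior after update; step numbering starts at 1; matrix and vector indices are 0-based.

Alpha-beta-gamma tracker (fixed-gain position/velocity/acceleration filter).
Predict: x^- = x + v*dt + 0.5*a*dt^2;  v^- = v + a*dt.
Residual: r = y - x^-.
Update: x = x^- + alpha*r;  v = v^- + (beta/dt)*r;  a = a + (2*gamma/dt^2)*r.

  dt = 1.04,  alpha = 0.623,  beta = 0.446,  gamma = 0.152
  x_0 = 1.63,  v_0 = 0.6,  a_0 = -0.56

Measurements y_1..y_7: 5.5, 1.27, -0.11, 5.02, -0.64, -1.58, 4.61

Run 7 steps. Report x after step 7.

x_post = 1.5460

step 1: x_pred=1.9512  r=3.5488  x^+=4.1621  v^+=1.5395  a^+=0.4375
step 2: x_pred=5.9998  r=-4.7298  x^+=3.0531  v^+=-0.0339  a^+=-0.8919
step 3: x_pred=2.5355  r=-2.6455  x^+=0.8874  v^+=-2.0960  a^+=-1.6355
step 4: x_pred=-2.1769  r=7.1969  x^+=2.3068  v^+=-0.7105  a^+=0.3873
step 5: x_pred=1.7773  r=-2.4173  x^+=0.2713  v^+=-1.3443  a^+=-0.2921
step 6: x_pred=-1.2848  r=-0.2952  x^+=-1.4687  v^+=-1.7747  a^+=-0.3751
step 7: x_pred=-3.5173  r=8.1273  x^+=1.5460  v^+=1.3205  a^+=1.9092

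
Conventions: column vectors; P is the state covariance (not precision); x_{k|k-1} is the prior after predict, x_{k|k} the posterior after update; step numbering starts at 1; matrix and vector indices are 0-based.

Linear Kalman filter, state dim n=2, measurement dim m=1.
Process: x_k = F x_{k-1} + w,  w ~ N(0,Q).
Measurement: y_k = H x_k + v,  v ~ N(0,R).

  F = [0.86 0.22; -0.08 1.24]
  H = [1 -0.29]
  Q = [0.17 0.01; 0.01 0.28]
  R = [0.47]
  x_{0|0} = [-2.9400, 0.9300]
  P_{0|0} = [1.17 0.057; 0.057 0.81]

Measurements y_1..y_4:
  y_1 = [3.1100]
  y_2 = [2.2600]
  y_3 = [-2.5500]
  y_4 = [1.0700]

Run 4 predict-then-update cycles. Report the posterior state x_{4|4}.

x_post = [0.3370, 0.0330]

step 1: x^-=[-2.3238, 1.3884]  P^-=[1.0961 0.2103; 0.2103 1.5216]  S=[1.5721]  K=[0.6584; -0.1469]  nu=[5.8364]  x^+=[1.5191, 0.5307]  P^+=[0.4145 0.3624; 0.3624 1.4877]
step 2: x^-=[1.4232, 0.5366]  P^-=[0.6857 0.7674; 0.7674 2.4982]  S=[0.9207]  K=[0.5031; 0.0466]  nu=[0.9925]  x^+=[1.9224, 0.5828]  P^+=[0.4527 0.7458; 0.7458 2.4962]
step 3: x^-=[1.7815, 0.5689]  P^-=[0.9079 1.4420; 1.4420 3.9731]  S=[0.8756]  K=[0.5592; 0.3310]  nu=[-4.1665]  x^+=[-0.5485, -0.8101]  P^+=[0.6340 1.2799; 1.2799 3.8772]
step 4: x^-=[-0.6499, -0.9606]  P^-=[1.3109 2.3665; 2.3665 5.9917]  S=[0.9122]  K=[0.6847; 0.6894]  nu=[1.4414]  x^+=[0.3370, 0.0330]  P^+=[0.8832 1.9359; 1.9359 5.5582]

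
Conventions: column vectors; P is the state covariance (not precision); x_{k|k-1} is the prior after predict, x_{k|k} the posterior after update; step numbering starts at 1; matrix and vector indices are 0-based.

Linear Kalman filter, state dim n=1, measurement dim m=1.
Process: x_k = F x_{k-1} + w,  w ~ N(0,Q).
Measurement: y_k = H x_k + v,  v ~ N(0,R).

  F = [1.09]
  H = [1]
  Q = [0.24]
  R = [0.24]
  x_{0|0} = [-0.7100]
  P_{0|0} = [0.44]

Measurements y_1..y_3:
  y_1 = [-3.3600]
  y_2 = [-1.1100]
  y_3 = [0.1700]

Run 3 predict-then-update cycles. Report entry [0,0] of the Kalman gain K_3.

step 1: x^-=[-0.7739]  P^-=[0.7628]  S=[1.0028]  K=[0.7607]  nu=[-2.5861]  x^+=[-2.7410]  P^+=[0.1826]
step 2: x^-=[-2.9877]  P^-=[0.4569]  S=[0.6969]  K=[0.6556]  nu=[1.8777]  x^+=[-1.7567]  P^+=[0.1573]
step 3: x^-=[-1.9148]  P^-=[0.4269]  S=[0.6669]  K=[0.6402]  nu=[2.0848]  x^+=[-0.5802]  P^+=[0.1536]

K[0,0] = 0.6402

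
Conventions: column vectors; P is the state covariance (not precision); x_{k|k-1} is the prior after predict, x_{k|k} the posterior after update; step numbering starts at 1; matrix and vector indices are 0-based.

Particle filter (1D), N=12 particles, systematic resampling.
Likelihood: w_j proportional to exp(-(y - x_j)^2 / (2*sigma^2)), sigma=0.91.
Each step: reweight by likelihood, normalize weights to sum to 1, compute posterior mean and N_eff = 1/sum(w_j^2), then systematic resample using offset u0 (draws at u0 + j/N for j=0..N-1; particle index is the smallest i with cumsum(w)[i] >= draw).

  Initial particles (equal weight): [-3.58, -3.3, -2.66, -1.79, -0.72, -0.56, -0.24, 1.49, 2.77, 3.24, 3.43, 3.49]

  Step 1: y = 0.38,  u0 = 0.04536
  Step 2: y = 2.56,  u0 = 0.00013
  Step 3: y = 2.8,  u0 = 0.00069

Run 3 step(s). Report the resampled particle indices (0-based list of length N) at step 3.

resampled_idx = [1, 1, 2, 3, 4, 5, 6, 7, 8, 9, 10, 11]

step 1: w=[0.0000, 0.0001, 0.0015, 0.0238, 0.1971, 0.2400, 0.3244, 0.1944, 0.0130, 0.0029, 0.0015, 0.0012]  mean=-0.0569  Neff=4.1630  idx=[4, 4, 4, 5, 5, 5, 6, 6, 6, 7, 7, 7]
step 2: w=[0.0010, 0.0010, 0.0010, 0.0018, 0.0018, 0.0018, 0.0057, 0.0057, 0.0057, 0.3248, 0.3248, 0.3248]  mean=1.4427  Neff=3.1579  idx=[0, 9, 9, 9, 9, 10, 10, 10, 10, 11, 11, 11]
step 3: w=[0.0001, 0.0909, 0.0909, 0.0909, 0.0909, 0.0909, 0.0909, 0.0909, 0.0909, 0.0909, 0.0909, 0.0909]  mean=1.4897  Neff=11.0032  idx=[1, 1, 2, 3, 4, 5, 6, 7, 8, 9, 10, 11]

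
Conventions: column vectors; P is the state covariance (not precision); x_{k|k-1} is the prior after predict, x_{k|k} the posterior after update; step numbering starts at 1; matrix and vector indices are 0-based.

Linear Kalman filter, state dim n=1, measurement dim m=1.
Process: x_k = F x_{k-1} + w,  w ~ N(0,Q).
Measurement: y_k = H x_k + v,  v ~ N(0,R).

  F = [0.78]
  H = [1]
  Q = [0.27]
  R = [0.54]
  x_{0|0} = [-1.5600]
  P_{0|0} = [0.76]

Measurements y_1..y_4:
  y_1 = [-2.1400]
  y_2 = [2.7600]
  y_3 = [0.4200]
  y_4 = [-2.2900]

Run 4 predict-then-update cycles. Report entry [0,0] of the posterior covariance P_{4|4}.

P_post[0,0] = 0.2343

step 1: x^-=[-1.2168]  P^-=[0.7324]  S=[1.2724]  K=[0.5756]  nu=[-0.9232]  x^+=[-1.7482]  P^+=[0.3108]
step 2: x^-=[-1.3636]  P^-=[0.4591]  S=[0.9991]  K=[0.4595]  nu=[4.1236]  x^+=[0.5313]  P^+=[0.2481]
step 3: x^-=[0.4144]  P^-=[0.4210]  S=[0.9610]  K=[0.4381]  nu=[0.0056]  x^+=[0.4168]  P^+=[0.2366]
step 4: x^-=[0.3251]  P^-=[0.4139]  S=[0.9539]  K=[0.4339]  nu=[-2.6151]  x^+=[-0.8096]  P^+=[0.2343]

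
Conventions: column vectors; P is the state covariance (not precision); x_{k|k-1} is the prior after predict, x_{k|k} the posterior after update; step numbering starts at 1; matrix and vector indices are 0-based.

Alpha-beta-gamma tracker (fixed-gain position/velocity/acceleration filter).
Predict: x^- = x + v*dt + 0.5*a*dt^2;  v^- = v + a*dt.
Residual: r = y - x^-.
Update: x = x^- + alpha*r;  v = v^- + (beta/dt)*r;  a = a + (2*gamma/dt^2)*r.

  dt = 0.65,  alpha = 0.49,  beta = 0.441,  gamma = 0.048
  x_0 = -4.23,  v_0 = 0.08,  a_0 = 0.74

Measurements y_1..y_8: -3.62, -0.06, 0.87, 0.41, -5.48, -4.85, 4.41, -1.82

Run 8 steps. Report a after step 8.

a_post = 0.5893

step 1: x_pred=-4.0217  r=0.4017  x^+=-3.8249  v^+=0.8335  a^+=0.8313
step 2: x_pred=-3.1075  r=3.0475  x^+=-1.6142  v^+=3.4414  a^+=1.5237
step 3: x_pred=0.9446  r=-0.0746  x^+=0.9081  v^+=4.3812  a^+=1.5068
step 4: x_pred=4.0741  r=-3.6641  x^+=2.2787  v^+=2.8746  a^+=0.6742
step 5: x_pred=4.2896  r=-9.7696  x^+=-0.4975  v^+=-3.3155  a^+=-1.5457
step 6: x_pred=-2.9791  r=-1.8709  x^+=-3.8958  v^+=-5.5895  a^+=-1.9708
step 7: x_pred=-7.9453  r=12.3553  x^+=-1.8912  v^+=1.5121  a^+=0.8366
step 8: x_pred=-0.7316  r=-1.0884  x^+=-1.2649  v^+=1.3175  a^+=0.5893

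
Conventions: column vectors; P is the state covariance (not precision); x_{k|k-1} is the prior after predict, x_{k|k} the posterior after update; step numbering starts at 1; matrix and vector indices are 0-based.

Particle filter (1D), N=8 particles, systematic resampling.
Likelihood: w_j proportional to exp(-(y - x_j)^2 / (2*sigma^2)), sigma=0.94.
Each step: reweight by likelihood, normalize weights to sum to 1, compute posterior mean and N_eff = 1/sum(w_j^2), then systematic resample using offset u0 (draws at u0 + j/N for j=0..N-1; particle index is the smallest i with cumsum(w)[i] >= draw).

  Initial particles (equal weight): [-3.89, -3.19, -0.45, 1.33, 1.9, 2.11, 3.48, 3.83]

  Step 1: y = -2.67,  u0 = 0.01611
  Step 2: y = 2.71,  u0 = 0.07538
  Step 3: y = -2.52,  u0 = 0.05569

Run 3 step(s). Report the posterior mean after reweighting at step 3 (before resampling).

step 1: w=[0.3190, 0.6354, 0.0455, 0.0001, 0.0000, 0.0000, 0.0000, 0.0000]  mean=-3.2881  Neff=1.9702  idx=[0, 0, 0, 1, 1, 1, 1, 1]
step 2: w=[0.0014, 0.0014, 0.0014, 0.1992, 0.1992, 0.1992, 0.1992, 0.1992]  mean=-3.1930  Neff=5.0424  idx=[3, 3, 4, 5, 5, 6, 7, 7]
step 3: w=[0.1250, 0.1250, 0.1250, 0.1250, 0.1250, 0.1250, 0.1250, 0.1250]  mean=-3.1900  Neff=8.0000  idx=[0, 1, 2, 3, 4, 5, 6, 7]

post_mean = -3.1900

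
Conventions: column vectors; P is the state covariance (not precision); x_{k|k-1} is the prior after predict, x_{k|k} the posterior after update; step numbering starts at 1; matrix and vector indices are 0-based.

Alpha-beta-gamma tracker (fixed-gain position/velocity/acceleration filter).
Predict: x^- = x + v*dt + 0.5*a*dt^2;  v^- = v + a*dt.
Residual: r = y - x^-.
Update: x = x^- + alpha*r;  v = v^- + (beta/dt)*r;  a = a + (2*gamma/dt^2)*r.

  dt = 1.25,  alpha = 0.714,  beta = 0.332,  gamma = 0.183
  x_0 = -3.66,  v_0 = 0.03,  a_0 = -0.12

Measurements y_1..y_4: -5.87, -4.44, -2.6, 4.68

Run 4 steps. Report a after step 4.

a_post = 2.5785

step 1: x_pred=-3.7163  r=-2.1538  x^+=-5.2540  v^+=-0.6920  a^+=-0.6245
step 2: x_pred=-6.6070  r=2.1670  x^+=-5.0598  v^+=-0.8971  a^+=-0.1169
step 3: x_pred=-6.2725  r=3.6725  x^+=-3.6503  v^+=-0.0678  a^+=0.7433
step 4: x_pred=-3.1544  r=7.8344  x^+=2.4394  v^+=2.9421  a^+=2.5785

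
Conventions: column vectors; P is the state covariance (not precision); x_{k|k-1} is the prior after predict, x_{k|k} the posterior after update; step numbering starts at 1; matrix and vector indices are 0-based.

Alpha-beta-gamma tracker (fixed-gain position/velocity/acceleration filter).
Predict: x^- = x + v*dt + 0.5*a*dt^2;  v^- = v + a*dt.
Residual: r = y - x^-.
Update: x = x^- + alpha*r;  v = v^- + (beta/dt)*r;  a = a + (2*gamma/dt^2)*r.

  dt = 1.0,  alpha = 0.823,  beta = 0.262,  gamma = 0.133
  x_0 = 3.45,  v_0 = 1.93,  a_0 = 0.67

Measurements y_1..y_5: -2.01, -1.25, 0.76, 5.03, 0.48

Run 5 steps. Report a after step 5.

a_post = 0.2496

step 1: x_pred=5.7150  r=-7.7250  x^+=-0.6427  v^+=0.5760  a^+=-1.3849
step 2: x_pred=-0.7590  r=-0.4910  x^+=-1.1631  v^+=-0.9374  a^+=-1.5154
step 3: x_pred=-2.8583  r=3.6183  x^+=0.1196  v^+=-1.5049  a^+=-0.5530
step 4: x_pred=-1.6618  r=6.6918  x^+=3.8455  v^+=-0.3046  a^+=1.2270
step 5: x_pred=4.1544  r=-3.6744  x^+=1.1304  v^+=-0.0403  a^+=0.2496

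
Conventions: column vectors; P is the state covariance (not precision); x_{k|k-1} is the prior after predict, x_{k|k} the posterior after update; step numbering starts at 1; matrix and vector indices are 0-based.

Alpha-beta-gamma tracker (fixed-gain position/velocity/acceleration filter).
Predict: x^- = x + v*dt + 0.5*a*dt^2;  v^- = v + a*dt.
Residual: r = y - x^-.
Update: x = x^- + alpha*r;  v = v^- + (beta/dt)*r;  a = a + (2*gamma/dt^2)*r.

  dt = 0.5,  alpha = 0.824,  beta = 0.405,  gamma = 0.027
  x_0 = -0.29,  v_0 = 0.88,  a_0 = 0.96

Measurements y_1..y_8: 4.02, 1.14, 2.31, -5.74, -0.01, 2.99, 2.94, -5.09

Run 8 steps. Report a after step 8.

step 1: x_pred=0.2700  r=3.7500  x^+=3.3600  v^+=4.3975  a^+=1.7700
step 2: x_pred=5.7800  r=-4.6400  x^+=1.9566  v^+=1.5241  a^+=0.7678
step 3: x_pred=2.8147  r=-0.5047  x^+=2.3988  v^+=1.4992  a^+=0.6588
step 4: x_pred=3.2308  r=-8.9708  x^+=-4.1611  v^+=-5.4377  a^+=-1.2789
step 5: x_pred=-7.0399  r=7.0299  x^+=-1.2473  v^+=-0.3830  a^+=0.2395
step 6: x_pred=-1.4088  r=4.3988  x^+=2.2158  v^+=3.2998  a^+=1.1897
step 7: x_pred=4.0144  r=-1.0744  x^+=3.1291  v^+=3.0244  a^+=0.9576
step 8: x_pred=4.7610  r=-9.8510  x^+=-3.3562  v^+=-4.4761  a^+=-1.1702

a_post = -1.1702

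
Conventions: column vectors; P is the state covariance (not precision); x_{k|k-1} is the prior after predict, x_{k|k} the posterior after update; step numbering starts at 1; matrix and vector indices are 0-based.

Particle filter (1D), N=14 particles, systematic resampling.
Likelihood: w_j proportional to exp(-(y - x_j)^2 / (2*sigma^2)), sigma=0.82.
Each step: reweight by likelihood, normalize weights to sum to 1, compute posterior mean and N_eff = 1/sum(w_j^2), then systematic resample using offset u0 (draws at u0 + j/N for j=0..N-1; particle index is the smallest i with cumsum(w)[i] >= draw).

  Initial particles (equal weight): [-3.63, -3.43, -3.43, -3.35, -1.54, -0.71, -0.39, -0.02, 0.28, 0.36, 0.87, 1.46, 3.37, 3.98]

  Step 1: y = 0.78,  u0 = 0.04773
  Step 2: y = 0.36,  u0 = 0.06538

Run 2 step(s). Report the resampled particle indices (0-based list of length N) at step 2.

resampled_idx = [1, 2, 3, 4, 4, 5, 6, 7, 8, 8, 9, 10, 11, 13]

step 1: w=[0.0000, 0.0000, 0.0000, 0.0000, 0.0040, 0.0416, 0.0784, 0.1348, 0.1801, 0.1902, 0.2156, 0.1538, 0.0015, 0.0001]  mean=0.4675  Neff=6.0679  idx=[6, 6, 7, 8, 8, 8, 9, 9, 9, 10, 10, 10, 11, 11]
step 2: w=[0.0573, 0.0573, 0.0782, 0.0866, 0.0866, 0.0866, 0.0871, 0.0871, 0.0871, 0.0718, 0.0718, 0.0718, 0.0354, 0.0354]  mean=0.4112  Neff=13.1757  idx=[1, 2, 3, 4, 4, 5, 6, 7, 8, 8, 9, 10, 11, 13]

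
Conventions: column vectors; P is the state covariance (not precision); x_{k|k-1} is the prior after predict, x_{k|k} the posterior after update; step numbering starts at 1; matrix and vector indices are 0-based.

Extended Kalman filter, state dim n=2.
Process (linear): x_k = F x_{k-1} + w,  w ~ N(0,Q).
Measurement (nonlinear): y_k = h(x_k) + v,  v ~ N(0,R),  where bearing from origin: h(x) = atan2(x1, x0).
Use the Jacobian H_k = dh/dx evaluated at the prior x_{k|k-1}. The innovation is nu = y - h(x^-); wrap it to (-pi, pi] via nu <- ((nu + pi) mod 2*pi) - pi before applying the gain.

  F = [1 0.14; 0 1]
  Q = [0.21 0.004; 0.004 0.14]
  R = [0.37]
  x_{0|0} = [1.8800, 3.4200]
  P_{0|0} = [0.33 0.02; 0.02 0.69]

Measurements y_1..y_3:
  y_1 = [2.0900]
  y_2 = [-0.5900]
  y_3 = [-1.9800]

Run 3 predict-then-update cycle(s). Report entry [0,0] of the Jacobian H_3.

step 1: x^-=[2.3588, 3.4200]  P^-=[0.5591 0.1206; 0.1206 0.8300]  H_jac=[-0.1981 0.1367]  S=[0.4009]  K=[-0.2352; 0.2233]  nu=[1.1230]  x^+=[2.0947, 3.6708]  P^+=[0.5369 0.1417; 0.1417 0.8100]
step 2: x^-=[2.6086, 3.6708]  P^-=[0.8025 0.2591; 0.2591 0.9500]  H_jac=[-0.1810 0.1286]  S=[0.3999]  K=[-0.2799; 0.1883]  nu=[-1.5430]  x^+=[3.0404, 3.3802]  P^+=[0.7712 0.2801; 0.2801 0.9358]
step 3: x^-=[3.5136, 3.3802]  P^-=[1.0779 0.4152; 0.4152 1.0758]  H_jac=[-0.1422 0.1478]  S=[0.3978]  K=[-0.2310; 0.2513]  nu=[-2.7461]  x^+=[4.1481, 2.6901]  P^+=[1.0567 0.4383; 0.4383 1.0507]

H_jac[0,0] = -0.1422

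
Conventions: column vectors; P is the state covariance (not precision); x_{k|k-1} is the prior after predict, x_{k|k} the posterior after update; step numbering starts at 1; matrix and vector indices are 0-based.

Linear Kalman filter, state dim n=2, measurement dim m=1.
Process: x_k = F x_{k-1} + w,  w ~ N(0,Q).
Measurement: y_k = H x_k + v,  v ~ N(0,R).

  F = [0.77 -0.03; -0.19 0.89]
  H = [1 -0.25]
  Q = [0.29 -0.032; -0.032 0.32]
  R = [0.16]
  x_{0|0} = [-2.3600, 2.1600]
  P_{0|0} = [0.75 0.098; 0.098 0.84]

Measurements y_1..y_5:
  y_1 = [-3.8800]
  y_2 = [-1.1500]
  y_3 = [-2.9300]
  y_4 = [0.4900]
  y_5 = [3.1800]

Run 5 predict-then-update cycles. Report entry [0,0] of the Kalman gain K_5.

step 1: x^-=[-1.8820, 2.3708]  P^-=[0.7309 -0.0964; -0.0964 0.9793]  S=[1.0003]  K=[0.7548; -0.3411]  nu=[-1.4053]  x^+=[-2.9427, 2.8502]  P^+=[0.1610 0.1611; 0.1611 0.8629]
step 2: x^-=[-2.3514, 3.0958]  P^-=[0.3788 0.0327; 0.0327 0.9548]  S=[0.5821]  K=[0.6367; -0.3538]  nu=[1.9753]  x^+=[-1.0937, 2.3969]  P^+=[0.1428 0.1639; 0.1639 0.8819]
step 3: x^-=[-0.9141, 2.3411]  P^-=[0.3679 0.0368; 0.0368 0.9683]  S=[0.5700]  K=[0.6293; -0.3601]  nu=[-1.4307]  x^+=[-1.8144, 2.8563]  P^+=[0.1422 0.1660; 0.1660 0.8944]
step 4: x^-=[-1.4827, 2.8868]  P^-=[0.3674 0.0380; 0.0380 0.9774]  S=[0.5695]  K=[0.6285; -0.3623]  nu=[2.6945]  x^+=[0.2107, 1.9106]  P^+=[0.1425 0.1677; 0.1677 0.9027]
step 5: x^-=[0.1049, 1.6604]  P^-=[0.3675 0.0389; 0.0389 0.9834]  S=[0.5695]  K=[0.6282; -0.3633]  nu=[3.4902]  x^+=[2.2976, 0.3923]  P^+=[0.1428 0.1689; 0.1689 0.9083]

K[0,0] = 0.6282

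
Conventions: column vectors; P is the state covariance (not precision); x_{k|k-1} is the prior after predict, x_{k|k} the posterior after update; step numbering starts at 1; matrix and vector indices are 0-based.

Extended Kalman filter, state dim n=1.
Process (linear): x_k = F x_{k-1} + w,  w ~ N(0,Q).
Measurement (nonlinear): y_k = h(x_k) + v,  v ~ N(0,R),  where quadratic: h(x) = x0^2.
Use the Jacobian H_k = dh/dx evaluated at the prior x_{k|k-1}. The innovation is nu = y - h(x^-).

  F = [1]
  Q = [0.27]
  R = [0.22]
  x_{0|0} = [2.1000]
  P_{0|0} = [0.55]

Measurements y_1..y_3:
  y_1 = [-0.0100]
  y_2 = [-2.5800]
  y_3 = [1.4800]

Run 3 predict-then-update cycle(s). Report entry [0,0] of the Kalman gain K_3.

step 1: x^-=[2.1000]  P^-=[0.8200]  H_jac=[4.2000]  S=[14.6848]  K=[0.2345]  nu=[-4.4200]  x^+=[1.0634]  P^+=[0.0123]
step 2: x^-=[1.0634]  P^-=[0.2823]  H_jac=[2.1268]  S=[1.4968]  K=[0.4011]  nu=[-3.7108]  x^+=[-0.4250]  P^+=[0.0415]
step 3: x^-=[-0.4250]  P^-=[0.3115]  H_jac=[-0.8499]  S=[0.4450]  K=[-0.5949]  nu=[1.2994]  x^+=[-1.1980]  P^+=[0.1540]

K[0,0] = -0.5949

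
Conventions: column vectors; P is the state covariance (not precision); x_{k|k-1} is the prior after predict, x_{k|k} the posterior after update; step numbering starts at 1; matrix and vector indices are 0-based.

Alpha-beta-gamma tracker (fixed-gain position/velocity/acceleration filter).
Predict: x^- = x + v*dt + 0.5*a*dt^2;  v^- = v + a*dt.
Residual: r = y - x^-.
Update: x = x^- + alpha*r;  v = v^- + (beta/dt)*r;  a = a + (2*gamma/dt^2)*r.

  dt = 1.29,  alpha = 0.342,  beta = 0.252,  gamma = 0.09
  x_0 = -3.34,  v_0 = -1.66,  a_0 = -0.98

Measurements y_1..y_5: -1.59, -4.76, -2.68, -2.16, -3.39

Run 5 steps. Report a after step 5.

a_post = 1.2248

step 1: x_pred=-6.2968  r=4.7068  x^+=-4.6871  v^+=-2.0047  a^+=-0.4709
step 2: x_pred=-7.6650  r=2.9050  x^+=-6.6715  v^+=-2.0447  a^+=-0.1567
step 3: x_pred=-9.4395  r=6.7595  x^+=-7.1277  v^+=-0.9263  a^+=0.5745
step 4: x_pred=-7.8447  r=5.6847  x^+=-5.9005  v^+=0.9253  a^+=1.1894
step 5: x_pred=-3.7173  r=0.3273  x^+=-3.6054  v^+=2.5235  a^+=1.2248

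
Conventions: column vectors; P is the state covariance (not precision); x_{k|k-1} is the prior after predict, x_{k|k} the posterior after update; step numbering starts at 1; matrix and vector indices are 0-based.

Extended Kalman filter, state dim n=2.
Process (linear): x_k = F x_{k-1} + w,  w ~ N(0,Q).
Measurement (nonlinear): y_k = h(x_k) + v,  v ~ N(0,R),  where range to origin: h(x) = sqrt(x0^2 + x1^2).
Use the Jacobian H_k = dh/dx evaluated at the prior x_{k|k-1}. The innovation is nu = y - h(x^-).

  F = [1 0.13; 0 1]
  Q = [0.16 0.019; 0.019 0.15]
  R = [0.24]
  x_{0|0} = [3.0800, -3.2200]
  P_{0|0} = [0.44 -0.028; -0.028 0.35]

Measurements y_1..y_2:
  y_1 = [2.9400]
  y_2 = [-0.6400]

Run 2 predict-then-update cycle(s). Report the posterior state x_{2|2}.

x_post = [0.7548, -0.8267]

step 1: x^-=[2.6614, -3.2200]  P^-=[0.5986 0.0365; 0.0365 0.5000]  H_jac=[0.6371 -0.7708]  S=[0.7442]  K=[0.4747; -0.4866]  nu=[-1.2375]  x^+=[2.0740, -2.6178]  P^+=[0.4310 0.2084; 0.2084 0.3238]
step 2: x^-=[1.7337, -2.6178]  P^-=[0.6506 0.2695; 0.2695 0.4738]  H_jac=[0.5522 -0.8337]  S=[0.5196]  K=[0.2590; -0.4739]  nu=[-3.7798]  x^+=[0.7548, -0.8267]  P^+=[0.6158 0.3333; 0.3333 0.3571]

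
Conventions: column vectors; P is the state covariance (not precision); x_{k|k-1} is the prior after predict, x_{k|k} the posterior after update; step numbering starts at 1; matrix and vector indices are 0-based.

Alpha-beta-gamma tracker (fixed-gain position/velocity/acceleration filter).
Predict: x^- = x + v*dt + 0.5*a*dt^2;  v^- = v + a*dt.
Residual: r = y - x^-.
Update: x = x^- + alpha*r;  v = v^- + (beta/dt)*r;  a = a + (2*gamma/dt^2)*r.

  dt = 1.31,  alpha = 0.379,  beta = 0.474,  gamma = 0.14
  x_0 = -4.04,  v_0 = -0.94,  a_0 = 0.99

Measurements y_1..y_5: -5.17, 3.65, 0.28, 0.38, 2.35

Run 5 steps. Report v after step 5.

step 1: x_pred=-4.4219  r=-0.7481  x^+=-4.7054  v^+=0.0862  a^+=0.8679
step 2: x_pred=-3.8478  r=7.4978  x^+=-1.0061  v^+=3.9362  a^+=2.0913
step 3: x_pred=5.9447  r=-5.6647  x^+=3.7978  v^+=4.6261  a^+=1.1670
step 4: x_pred=10.8593  r=-10.4793  x^+=6.8876  v^+=2.3631  a^+=-0.5428
step 5: x_pred=9.5176  r=-7.1676  x^+=6.8011  v^+=-0.9414  a^+=-1.7123

v_post = -0.9414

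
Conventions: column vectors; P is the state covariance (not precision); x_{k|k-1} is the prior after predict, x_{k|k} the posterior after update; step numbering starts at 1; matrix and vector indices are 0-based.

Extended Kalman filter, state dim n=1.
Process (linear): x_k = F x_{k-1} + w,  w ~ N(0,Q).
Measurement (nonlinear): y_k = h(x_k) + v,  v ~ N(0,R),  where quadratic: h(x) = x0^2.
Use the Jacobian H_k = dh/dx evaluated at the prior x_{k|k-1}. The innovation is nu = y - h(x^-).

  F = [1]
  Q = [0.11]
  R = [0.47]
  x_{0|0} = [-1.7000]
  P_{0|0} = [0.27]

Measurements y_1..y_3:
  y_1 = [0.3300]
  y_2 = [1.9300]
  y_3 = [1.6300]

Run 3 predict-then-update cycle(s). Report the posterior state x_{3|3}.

x_post = [-1.2737]

step 1: x^-=[-1.7000]  P^-=[0.3800]  H_jac=[-3.4000]  S=[4.8628]  K=[-0.2657]  nu=[-2.5600]  x^+=[-1.0198]  P^+=[0.0367]
step 2: x^-=[-1.0198]  P^-=[0.1467]  H_jac=[-2.0397]  S=[1.0804]  K=[-0.2770]  nu=[0.8899]  x^+=[-1.2663]  P^+=[0.0638]
step 3: x^-=[-1.2663]  P^-=[0.1738]  H_jac=[-2.5327]  S=[1.5850]  K=[-0.2778]  nu=[0.0264]  x^+=[-1.2737]  P^+=[0.0515]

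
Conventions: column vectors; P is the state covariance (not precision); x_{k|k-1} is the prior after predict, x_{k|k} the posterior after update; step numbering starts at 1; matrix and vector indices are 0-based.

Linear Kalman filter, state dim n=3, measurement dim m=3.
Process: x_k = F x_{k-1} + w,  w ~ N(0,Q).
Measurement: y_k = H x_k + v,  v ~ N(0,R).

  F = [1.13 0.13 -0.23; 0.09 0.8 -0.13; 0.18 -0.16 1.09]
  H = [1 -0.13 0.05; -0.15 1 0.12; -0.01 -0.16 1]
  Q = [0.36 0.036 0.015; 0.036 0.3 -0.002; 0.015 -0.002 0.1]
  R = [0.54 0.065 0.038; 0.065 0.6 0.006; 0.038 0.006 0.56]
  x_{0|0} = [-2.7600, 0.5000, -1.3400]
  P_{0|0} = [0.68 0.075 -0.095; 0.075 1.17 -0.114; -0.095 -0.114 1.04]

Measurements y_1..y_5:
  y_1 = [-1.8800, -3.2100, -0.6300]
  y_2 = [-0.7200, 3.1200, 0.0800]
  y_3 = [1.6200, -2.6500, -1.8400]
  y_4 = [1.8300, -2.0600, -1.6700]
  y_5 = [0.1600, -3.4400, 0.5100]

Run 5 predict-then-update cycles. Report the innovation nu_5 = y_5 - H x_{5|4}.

innov = [-1.6746, -2.6820, 1.7554]

step 1: x^-=[-2.7456, 0.3258, -2.0374]  P^-=[1.3813 0.3654 -0.2770; 0.3654 1.1086 -0.3873; -0.2770 -0.3873 1.3858]  S=[1.8258 0.0501 -0.1649; 0.0501 1.5671 -0.3359; -0.1649 -0.3359 2.1049]  K=[0.7125 0.0346 -0.1046; 0.0789 0.6044 -0.1674; -0.0246 0.0347 0.6927]  nu=[1.0098, -3.7032, 1.4321]  x^+=[-2.3039, -2.0725, -1.1989]  P^+=[0.3999 0.1273 -0.0069; 0.1273 0.3887 -0.0236; -0.0069 -0.0236 0.3833]
step 2: x^-=[-2.5971, -1.7095, -1.3899]  P^-=[0.9399 0.2510 -0.0403; 0.2510 0.5819 -0.1047; -0.0403 -0.1047 0.5766]  S=[1.4233 0.0996 0.0038; 0.0996 1.1124 -0.1096; 0.0038 -0.1096 1.1867]  K=[0.6341 0.0304 -0.0750; 0.0879 0.4576 -0.1268; -0.0015 0.0231 0.5025]  nu=[1.7244, 4.6067, 1.1704]  x^+=[-1.4514, 0.4016, -0.6978]  P^+=[0.3559 0.1119 0.0037; 0.1119 0.2982 -0.0161; 0.0037 -0.0161 0.2789]
step 3: x^-=[-1.4274, 0.2814, -1.0861]  P^-=[0.8662 0.2167 -0.0048; 0.2167 0.5179 -0.0735; -0.0048 -0.0735 0.4512]  S=[1.3602 0.0883 0.0337; 0.0883 1.0614 -0.0898; 0.0337 -0.0898 1.0489]  K=[0.6159 0.0246 -0.0635; 0.0819 0.4323 -0.1168; 0.0079 0.0192 0.4428]  nu=[3.1383, -3.0152, -0.7231]  x^+=[0.4773, -0.6805, -1.4395]  P^+=[0.3450 0.1052 0.0083; 0.1052 0.2814 -0.0136; 0.0083 -0.0136 0.2463]
step 4: x^-=[0.7819, -0.3143, -1.3742]  P^-=[0.8458 0.2054 0.0084; 0.2054 0.5048 -0.0652; 0.0084 -0.0652 0.4130]  S=[1.3436 0.0831 0.0455; 0.0831 1.0522 -0.0863; 0.0455 -0.0863 1.0073]  K=[0.6105 0.0226 -0.0583; 0.0790 0.4275 -0.1139; 0.0126 0.0175 0.4212]  nu=[1.0759, -1.4635, -0.3382]  x^+=[1.4254, -0.8164, -1.5287]  P^+=[0.3418 0.1029 0.0106; 0.1029 0.2779 -0.0127; 0.0106 -0.0127 0.2345]
step 5: x^-=[1.8562, -0.3261, -1.2791]  P^-=[0.8390 0.2017 0.0140; 0.2017 0.5018 -0.0625; 0.0140 -0.0625 0.3995]  S=[1.3383 0.0813 0.0507; 0.0813 1.0504 -0.0857; 0.0507 -0.0857 0.9928]  K=[0.6086 0.0221 -0.0560; 0.0780 0.4265 -0.1130; 0.0148 0.0167 0.4130]  nu=[-1.6746, -2.6820, 1.7554]  x^+=[0.6795, -1.7990, -0.6236]  P^+=[0.3407 0.1022 0.0117; 0.1022 0.2771 -0.0124; 0.0117 -0.0124 0.2301]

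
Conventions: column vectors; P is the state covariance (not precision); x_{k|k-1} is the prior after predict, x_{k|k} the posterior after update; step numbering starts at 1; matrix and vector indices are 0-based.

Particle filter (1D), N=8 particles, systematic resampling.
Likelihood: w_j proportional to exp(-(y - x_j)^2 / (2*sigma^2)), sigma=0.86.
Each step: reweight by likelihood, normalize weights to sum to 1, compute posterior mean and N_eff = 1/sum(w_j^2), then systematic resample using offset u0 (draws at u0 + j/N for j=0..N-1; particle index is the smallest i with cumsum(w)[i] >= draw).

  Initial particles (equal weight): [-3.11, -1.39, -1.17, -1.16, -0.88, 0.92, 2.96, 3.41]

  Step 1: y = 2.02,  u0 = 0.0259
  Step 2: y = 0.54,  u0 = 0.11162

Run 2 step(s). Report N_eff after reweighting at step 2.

step 1: w=[0.0000, 0.0003, 0.0008, 0.0008, 0.0027, 0.3479, 0.4339, 0.2136]  mean=2.3278  Neff=2.8176  idx=[5, 5, 5, 6, 6, 6, 6, 7]
step 2: w=[0.3238, 0.3238, 0.3238, 0.0068, 0.0068, 0.0068, 0.0068, 0.0014]  mean=0.9790  Neff=3.1774  idx=[0, 0, 1, 1, 1, 2, 2, 5]

N_eff = 3.1774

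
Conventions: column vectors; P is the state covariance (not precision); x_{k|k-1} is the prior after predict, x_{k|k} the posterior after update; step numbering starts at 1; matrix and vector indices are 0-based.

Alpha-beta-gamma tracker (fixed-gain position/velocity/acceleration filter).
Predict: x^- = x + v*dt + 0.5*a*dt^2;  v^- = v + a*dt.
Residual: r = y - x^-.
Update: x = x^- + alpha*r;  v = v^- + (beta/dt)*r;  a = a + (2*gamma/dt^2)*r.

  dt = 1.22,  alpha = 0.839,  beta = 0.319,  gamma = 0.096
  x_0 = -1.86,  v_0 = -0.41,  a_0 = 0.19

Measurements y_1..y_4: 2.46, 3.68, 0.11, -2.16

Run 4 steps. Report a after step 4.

step 1: x_pred=-2.2188  r=4.6788  x^+=1.7067  v^+=1.0452  a^+=0.7936
step 2: x_pred=3.5724  r=0.1076  x^+=3.6627  v^+=2.0415  a^+=0.8074
step 3: x_pred=6.7542  r=-6.6442  x^+=1.1797  v^+=1.2892  a^+=-0.0496
step 4: x_pred=2.7156  r=-4.8756  x^+=-1.3750  v^+=-0.0462  a^+=-0.6786

a_post = -0.6786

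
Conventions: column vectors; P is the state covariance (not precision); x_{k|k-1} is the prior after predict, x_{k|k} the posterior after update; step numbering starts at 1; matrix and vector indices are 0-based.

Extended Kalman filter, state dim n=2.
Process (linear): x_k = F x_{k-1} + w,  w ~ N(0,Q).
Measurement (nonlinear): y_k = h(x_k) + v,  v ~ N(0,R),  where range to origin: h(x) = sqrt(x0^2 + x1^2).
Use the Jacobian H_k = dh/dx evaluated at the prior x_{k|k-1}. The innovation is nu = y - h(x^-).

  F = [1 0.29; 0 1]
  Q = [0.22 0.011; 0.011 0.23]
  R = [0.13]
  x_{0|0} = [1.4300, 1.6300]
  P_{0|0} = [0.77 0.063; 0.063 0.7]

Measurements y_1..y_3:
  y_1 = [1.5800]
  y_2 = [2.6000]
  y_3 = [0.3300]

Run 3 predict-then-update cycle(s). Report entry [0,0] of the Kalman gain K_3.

step 1: x^-=[1.9027, 1.6300]  P^-=[1.0854 0.2770; 0.2770 0.9300]  H_jac=[0.7594 0.6506]  S=[1.4233]  K=[0.7057; 0.5729]  nu=[-0.9254]  x^+=[1.2496, 1.0998]  P^+=[0.3765 -0.2985; -0.2985 0.4629]
step 2: x^-=[1.5685, 1.0998]  P^-=[0.4623 -0.1532; -0.1532 0.6929]  H_jac=[0.8188 0.5741]  S=[0.5242]  K=[0.5542; 0.5195]  nu=[0.6843]  x^+=[1.9478, 1.4553]  P^+=[0.3013 -0.3042; -0.3042 0.5514]
step 3: x^-=[2.3698, 1.4553]  P^-=[0.3912 -0.1333; -0.1333 0.7814]  H_jac=[0.8522 0.5233]  S=[0.5092]  K=[0.5178; 0.5800]  nu=[-2.4510]  x^+=[1.1008, 0.0337]  P^+=[0.2547 -0.2862; -0.2862 0.6101]

K[0,0] = 0.5178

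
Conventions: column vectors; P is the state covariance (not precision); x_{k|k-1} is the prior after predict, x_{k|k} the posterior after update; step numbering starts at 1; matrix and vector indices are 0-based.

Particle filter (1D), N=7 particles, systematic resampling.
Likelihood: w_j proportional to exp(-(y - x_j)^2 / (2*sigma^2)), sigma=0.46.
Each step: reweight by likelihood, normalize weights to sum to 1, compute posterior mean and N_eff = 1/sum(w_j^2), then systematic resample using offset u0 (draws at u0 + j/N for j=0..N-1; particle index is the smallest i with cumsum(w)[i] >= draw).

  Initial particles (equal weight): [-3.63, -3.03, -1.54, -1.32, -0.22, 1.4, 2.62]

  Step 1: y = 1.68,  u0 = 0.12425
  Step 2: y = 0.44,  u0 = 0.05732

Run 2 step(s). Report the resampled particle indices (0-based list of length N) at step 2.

resampled_idx = [0, 1, 2, 2, 3, 4, 5]

step 1: w=[0.0000, 0.0000, 0.0000, 0.0000, 0.0002, 0.8700, 0.1298]  mean=1.5580  Neff=1.2924  idx=[5, 5, 5, 5, 5, 5, 6]
step 2: w=[0.1667, 0.1667, 0.1667, 0.1667, 0.1667, 0.1667, 0.0000]  mean=1.4000  Neff=6.0002  idx=[0, 1, 2, 2, 3, 4, 5]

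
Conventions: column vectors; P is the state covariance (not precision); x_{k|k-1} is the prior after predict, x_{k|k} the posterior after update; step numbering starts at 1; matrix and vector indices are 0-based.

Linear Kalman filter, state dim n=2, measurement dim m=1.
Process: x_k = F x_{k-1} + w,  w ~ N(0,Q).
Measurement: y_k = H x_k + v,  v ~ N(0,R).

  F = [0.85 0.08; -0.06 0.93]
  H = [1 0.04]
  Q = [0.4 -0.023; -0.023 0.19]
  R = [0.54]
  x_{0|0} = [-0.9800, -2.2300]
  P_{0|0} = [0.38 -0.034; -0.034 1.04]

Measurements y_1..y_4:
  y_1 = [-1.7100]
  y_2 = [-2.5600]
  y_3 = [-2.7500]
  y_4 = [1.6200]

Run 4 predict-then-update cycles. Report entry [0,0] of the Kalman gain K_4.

K[0,0] = 0.5311

step 1: x^-=[-1.0114, -2.0151]  P^-=[0.6766 0.0083; 0.0083 1.0947]  S=[1.2190]  K=[0.5553; 0.0427]  nu=[-0.6180]  x^+=[-1.3546, -2.0415]  P^+=[0.3007 -0.0206; -0.0206 1.0924]
step 2: x^-=[-1.3147, -1.8173]  P^-=[0.6214 0.0267; 0.0267 1.1382]  S=[1.1654]  K=[0.5342; 0.0620]  nu=[-1.1726]  x^+=[-1.9411, -1.8900]  P^+=[0.2889 -0.0119; -0.0119 1.1338]
step 3: x^-=[-1.8011, -1.6413]  P^-=[0.6144 0.0373; 0.0373 1.1729]  S=[1.1592]  K=[0.5313; 0.0726]  nu=[-0.8832]  x^+=[-2.2703, -1.7054]  P^+=[0.2872 -0.0074; -0.0074 1.1668]
step 4: x^-=[-2.0662, -1.4498]  P^-=[0.6139 0.0433; 0.0433 1.2011]  S=[1.1593]  K=[0.5311; 0.0788]  nu=[3.7442]  x^+=[-0.0778, -1.1548]  P^+=[0.2870 -0.0052; -0.0052 1.1939]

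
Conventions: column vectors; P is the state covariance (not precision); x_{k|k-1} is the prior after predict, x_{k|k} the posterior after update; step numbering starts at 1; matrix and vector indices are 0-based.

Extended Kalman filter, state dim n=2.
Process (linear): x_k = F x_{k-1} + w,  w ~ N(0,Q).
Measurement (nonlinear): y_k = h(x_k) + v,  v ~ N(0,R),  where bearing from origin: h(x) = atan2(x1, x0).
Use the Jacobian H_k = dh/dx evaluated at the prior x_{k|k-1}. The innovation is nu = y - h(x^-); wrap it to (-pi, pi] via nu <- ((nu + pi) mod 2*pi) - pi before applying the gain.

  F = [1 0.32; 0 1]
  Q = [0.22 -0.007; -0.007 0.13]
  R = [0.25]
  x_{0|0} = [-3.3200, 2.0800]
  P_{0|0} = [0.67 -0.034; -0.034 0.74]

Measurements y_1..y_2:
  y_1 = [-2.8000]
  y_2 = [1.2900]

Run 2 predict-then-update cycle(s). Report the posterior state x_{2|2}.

step 1: x^-=[-2.6544, 2.0800]  P^-=[0.9440 0.1958; 0.1958 0.8700]  H_jac=[-0.1829 -0.2334]  S=[0.3457]  K=[-0.6317; -0.6910]  nu=[1.0063]  x^+=[-3.2900, 1.3847]  P^+=[0.8061 0.0449; 0.0449 0.7049]
step 2: x^-=[-2.8469, 1.3847]  P^-=[1.1270 0.2635; 0.2635 0.8349]  H_jac=[-0.1382 -0.2841]  S=[0.3596]  K=[-0.6412; -0.7608]  nu=[-1.3989]  x^+=[-1.9499, 2.4490]  P^+=[0.9792 0.0881; 0.0881 0.6268]

x_post = [-1.9499, 2.4490]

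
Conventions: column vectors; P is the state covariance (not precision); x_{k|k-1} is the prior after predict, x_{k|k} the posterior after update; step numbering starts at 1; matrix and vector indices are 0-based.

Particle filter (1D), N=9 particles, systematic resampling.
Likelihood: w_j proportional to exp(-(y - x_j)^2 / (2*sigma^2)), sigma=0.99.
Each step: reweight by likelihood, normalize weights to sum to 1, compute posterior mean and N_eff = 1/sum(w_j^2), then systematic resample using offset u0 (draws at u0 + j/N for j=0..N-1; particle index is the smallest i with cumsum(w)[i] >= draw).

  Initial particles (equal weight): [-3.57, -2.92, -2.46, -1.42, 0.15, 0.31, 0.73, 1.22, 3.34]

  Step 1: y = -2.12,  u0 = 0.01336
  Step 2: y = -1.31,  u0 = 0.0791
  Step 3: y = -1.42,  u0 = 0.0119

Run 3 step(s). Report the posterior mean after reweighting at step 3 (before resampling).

step 1: w=[0.1169, 0.2466, 0.3222, 0.2662, 0.0247, 0.0168, 0.0054, 0.0012, 0.0000]  mean=-2.2939  Neff=3.9985  idx=[0, 1, 1, 1, 2, 2, 2, 3, 3]
step 2: w=[0.0168, 0.0607, 0.0607, 0.0607, 0.1160, 0.1160, 0.1160, 0.2264, 0.2264]  mean=-2.0915  Neff=6.4812  idx=[2, 3, 4, 5, 6, 7, 7, 8, 8]
step 3: w=[0.0499, 0.0499, 0.0905, 0.0905, 0.0905, 0.1572, 0.1572, 0.1572, 0.1572]  mean=-1.8520  Neff=7.7900  idx=[0, 2, 3, 4, 5, 6, 6, 7, 8]

post_mean = -1.8520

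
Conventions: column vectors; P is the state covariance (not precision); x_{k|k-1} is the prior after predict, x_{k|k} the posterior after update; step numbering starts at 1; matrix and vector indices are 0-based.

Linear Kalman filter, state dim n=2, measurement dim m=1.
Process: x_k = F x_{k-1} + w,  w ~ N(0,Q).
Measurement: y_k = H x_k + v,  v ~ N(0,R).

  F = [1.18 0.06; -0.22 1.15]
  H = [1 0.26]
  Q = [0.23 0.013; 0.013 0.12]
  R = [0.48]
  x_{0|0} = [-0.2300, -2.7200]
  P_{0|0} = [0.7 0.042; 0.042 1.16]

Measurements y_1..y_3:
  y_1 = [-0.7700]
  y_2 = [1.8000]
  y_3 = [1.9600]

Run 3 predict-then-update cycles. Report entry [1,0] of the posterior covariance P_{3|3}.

P_post[1,0] = -0.7634

step 1: x^-=[-0.4346, -3.0774]  P^-=[1.2148 -0.0322; -0.0322 1.6667]  S=[1.7907]  K=[0.6737; 0.2240]  nu=[0.4647]  x^+=[-0.1215, -2.9733]  P^+=[0.4020 -0.3025; -0.3025 1.5769]
step 2: x^-=[-0.3218, -3.3926]  P^-=[0.7526 -0.3890; -0.3890 2.3779]  S=[1.1911]  K=[0.5470; 0.1925]  nu=[3.0038]  x^+=[1.3212, -2.8144]  P^+=[0.3963 -0.5144; -0.5144 2.3338]
step 3: x^-=[1.3902, -3.5273]  P^-=[0.7174 -0.6201; -0.6201 3.4859]  S=[1.1105]  K=[0.5008; 0.2577]  nu=[1.4869]  x^+=[2.1348, -3.1440]  P^+=[0.4389 -0.7634; -0.7634 3.4122]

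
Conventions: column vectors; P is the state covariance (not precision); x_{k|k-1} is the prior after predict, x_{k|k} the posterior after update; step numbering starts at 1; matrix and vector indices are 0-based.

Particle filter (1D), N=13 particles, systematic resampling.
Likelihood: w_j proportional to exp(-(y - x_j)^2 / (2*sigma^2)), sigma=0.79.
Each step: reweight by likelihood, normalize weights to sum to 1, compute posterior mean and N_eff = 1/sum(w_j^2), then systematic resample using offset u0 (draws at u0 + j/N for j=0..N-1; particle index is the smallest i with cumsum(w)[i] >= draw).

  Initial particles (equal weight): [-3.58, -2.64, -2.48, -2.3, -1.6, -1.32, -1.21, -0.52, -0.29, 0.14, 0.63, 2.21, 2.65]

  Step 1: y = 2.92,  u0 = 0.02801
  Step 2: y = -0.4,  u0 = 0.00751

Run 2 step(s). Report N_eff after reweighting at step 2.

N_eff = 7.8847

step 1: w=[0.0000, 0.0000, 0.0000, 0.0000, 0.0000, 0.0000, 0.0000, 0.0000, 0.0002, 0.0013, 0.0092, 0.4101, 0.5793]  mean=2.4472  Neff=1.9849  idx=[11, 11, 11, 11, 11, 11, 12, 12, 12, 12, 12, 12, 12]
step 2: w=[0.1438, 0.1438, 0.1438, 0.1438, 0.1438, 0.1438, 0.0196, 0.0196, 0.0196, 0.0196, 0.0196, 0.0196, 0.0196]  mean=2.2702  Neff=7.8847  idx=[0, 0, 1, 1, 2, 2, 3, 3, 4, 4, 5, 5, 9]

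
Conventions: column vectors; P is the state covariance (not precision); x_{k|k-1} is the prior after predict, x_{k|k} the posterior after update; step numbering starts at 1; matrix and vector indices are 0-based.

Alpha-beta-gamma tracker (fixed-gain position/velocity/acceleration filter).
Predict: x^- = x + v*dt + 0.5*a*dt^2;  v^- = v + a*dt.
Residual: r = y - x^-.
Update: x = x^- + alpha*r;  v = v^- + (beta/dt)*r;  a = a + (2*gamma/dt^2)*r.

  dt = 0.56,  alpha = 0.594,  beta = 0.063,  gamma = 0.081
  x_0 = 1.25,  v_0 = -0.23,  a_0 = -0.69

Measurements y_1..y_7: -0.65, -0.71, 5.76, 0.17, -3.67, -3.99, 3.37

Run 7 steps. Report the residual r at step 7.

step 1: x_pred=1.0130  r=-1.6630  x^+=0.0252  v^+=-0.8035  a^+=-1.5491
step 2: x_pred=-0.6677  r=-0.0423  x^+=-0.6928  v^+=-1.6757  a^+=-1.5709
step 3: x_pred=-1.8775  r=7.6375  x^+=2.6592  v^+=-1.6962  a^+=2.3745
step 4: x_pred=2.0816  r=-1.9116  x^+=0.9461  v^+=-0.5816  a^+=1.3870
step 5: x_pred=0.8379  r=-4.5079  x^+=-1.8398  v^+=-0.3120  a^+=-0.9417
step 6: x_pred=-2.1622  r=-1.8278  x^+=-3.2479  v^+=-1.0450  a^+=-1.8859
step 7: x_pred=-4.1288  r=7.4988  x^+=0.3255  v^+=-1.2575  a^+=1.9878

resid = 7.4988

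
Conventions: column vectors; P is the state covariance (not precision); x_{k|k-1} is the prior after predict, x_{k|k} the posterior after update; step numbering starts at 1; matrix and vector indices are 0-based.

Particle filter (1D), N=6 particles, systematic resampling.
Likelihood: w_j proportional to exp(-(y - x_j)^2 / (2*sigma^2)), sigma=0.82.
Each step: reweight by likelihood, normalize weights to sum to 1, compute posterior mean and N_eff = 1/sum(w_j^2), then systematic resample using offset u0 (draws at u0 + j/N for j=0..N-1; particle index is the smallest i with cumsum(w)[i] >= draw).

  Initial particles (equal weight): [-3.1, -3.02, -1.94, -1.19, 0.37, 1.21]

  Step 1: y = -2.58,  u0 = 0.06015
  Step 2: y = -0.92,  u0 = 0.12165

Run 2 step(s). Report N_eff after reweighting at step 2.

step 1: w=[0.3074, 0.3255, 0.2772, 0.0893, 0.0006, 0.0000]  mean=-2.5797  Neff=3.5058  idx=[0, 0, 1, 1, 2, 2]
step 2: w=[0.0276, 0.0276, 0.0356, 0.0356, 0.4367, 0.4367]  mean=-2.0811  Neff=2.5939  idx=[3, 4, 4, 5, 5, 5]

N_eff = 2.5939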